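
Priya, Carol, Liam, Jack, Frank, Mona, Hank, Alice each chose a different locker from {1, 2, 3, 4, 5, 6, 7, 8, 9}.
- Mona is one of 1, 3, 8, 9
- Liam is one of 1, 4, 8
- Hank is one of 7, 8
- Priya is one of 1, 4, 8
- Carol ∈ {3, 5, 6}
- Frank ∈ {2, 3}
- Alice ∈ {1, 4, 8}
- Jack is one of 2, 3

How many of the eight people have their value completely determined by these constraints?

2

Jack and Frank between them cover only {2, 3} — a naked pair. Remove those values from Carol, Mona.
Priya, Liam, Alice between them cover only {1, 4, 8} — a naked triple. Remove those values from Mona, Hank.
That leaves Mona = 9.
Hank must be 7 (only option left).
Determined: Mona=9, Hank=7. The other people each still have more than one consistent value. That makes 2.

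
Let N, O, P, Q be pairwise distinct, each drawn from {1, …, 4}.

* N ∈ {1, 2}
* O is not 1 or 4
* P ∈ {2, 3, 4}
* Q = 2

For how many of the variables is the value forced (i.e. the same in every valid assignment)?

4

Q has just one choice, so Q = 2. Eliminate 2 elsewhere: N, O, P.
That leaves N = 1.
O must be 3 (only option left). Remove 3 from P.
That leaves P = 4.
Every variable is fixed: N=1, O=3, P=4, Q=2. That makes 4.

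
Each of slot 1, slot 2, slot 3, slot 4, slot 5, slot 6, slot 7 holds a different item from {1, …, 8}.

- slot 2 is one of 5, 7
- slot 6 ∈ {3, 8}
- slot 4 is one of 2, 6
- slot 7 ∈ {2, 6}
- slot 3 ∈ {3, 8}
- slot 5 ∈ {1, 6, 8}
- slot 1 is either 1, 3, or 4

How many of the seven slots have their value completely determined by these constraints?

2

slot 3 and slot 6 share exactly the 2 values {3, 8}; by pigeonhole those values go to them, so strike 3, 8 from slot 1, slot 5.
slot 4 and slot 7 between them cover only {2, 6} — a naked pair. Remove those values from slot 5.
slot 5's domain is down to {1}, so slot 5 = 1. Remove 1 from slot 1.
slot 1 has just one choice, so slot 1 = 4.
Determined: slot 1=4, slot 5=1. The other slots each still have more than one consistent value. That makes 2.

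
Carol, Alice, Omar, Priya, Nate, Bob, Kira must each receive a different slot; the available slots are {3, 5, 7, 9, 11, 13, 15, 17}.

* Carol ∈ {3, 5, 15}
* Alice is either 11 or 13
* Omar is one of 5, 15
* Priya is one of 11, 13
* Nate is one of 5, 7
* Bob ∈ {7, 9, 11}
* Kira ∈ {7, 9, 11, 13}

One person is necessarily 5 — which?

The 7 variables draw from only 7 values {3, 5, 7, 9, 11, 13, 15}, so each is used; only Carol can be 3, hence Carol = 3.
The 6 still-open variables together cover exactly {5, 7, 9, 11, 13, 15} — 6 values for 6 variables — and 15 appears only in Omar's list, so Omar = 15.
The 5 still-open variables together cover exactly {5, 7, 9, 11, 13} — 5 values for 5 variables — and 5 appears only in Nate's list, so Nate = 5.

Nate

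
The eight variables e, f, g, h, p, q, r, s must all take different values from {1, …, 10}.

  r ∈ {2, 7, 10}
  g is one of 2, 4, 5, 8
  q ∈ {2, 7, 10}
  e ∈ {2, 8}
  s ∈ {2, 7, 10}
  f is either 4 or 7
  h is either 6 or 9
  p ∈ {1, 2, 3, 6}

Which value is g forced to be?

5

The 3 variables q, r, s are confined to {2, 7, 10}, which locks those values in; drop them from e, f, g, p.
That leaves e = 8. Strike 8 from g.
f must be 4 (only option left). Eliminate 4 elsewhere: g.
So g = 5.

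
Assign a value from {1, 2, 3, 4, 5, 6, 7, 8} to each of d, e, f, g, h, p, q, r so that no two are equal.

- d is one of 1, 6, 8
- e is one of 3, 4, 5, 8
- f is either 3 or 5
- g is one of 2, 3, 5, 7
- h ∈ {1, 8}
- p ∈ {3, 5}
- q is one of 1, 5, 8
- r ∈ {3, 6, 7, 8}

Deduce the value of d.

The 8 variables together cover exactly {1, 2, 3, 4, 5, 6, 7, 8} — 8 values for 8 variables — and 2 appears only in g's list, so g = 2.
The 7 still-open variables together cover exactly {1, 3, 4, 5, 6, 7, 8} — 7 values for 7 variables — and 4 appears only in e's list, so e = 4.
The 6 still-open variables draw from only 6 values {1, 3, 5, 6, 7, 8}, so each is used; only r can be 7, hence r = 7.
Among the 5 still-open variables, 6 fits only d (and all 5 values in {1, 3, 5, 6, 8} must be used), so d = 6.

6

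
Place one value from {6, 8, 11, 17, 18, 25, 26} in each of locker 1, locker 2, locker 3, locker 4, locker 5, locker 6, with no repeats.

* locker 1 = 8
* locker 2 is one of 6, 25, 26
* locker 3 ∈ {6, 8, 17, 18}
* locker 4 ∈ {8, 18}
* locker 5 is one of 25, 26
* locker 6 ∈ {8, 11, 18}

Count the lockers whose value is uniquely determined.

3

locker 1 must be 8 (only option left). So locker 3, locker 4, locker 6 can't be 8.
That leaves locker 4 = 18. Eliminate 18 elsewhere: locker 3, locker 6.
locker 6's domain is down to {11}, so locker 6 = 11.
Determined: locker 1=8, locker 4=18, locker 6=11. The other lockers each still have more than one consistent value. That makes 3.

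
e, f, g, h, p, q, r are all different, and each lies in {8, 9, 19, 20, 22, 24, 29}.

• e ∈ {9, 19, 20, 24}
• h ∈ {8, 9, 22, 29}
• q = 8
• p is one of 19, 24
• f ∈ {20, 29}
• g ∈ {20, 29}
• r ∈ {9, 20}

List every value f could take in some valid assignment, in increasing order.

q's domain is down to {8}, so q = 8. So h can't be 8.
Among the 6 still-open variables, 22 fits only h (and all 6 values in {9, 19, 20, 22, 24, 29} must be used), so h = 22.
f and g between them cover only {20, 29} — a naked pair. Remove those values from e, r.
That leaves r = 9. Remove 9 from e.
No further eliminations apply; f can still be any of 20, 29.

20, 29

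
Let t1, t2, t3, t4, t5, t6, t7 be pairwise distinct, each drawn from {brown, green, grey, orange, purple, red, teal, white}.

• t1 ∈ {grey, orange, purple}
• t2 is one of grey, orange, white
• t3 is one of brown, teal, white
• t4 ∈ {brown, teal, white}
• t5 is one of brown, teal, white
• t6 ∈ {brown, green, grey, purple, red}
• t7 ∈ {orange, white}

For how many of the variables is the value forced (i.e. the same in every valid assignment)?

3

The 3 variables t3, t4, t5 are confined to {brown, teal, white}, which locks those values in; drop them from t2, t6, t7.
That leaves t7 = orange. So t1, t2 can't be orange.
t2's domain is down to {grey}, so t2 = grey. Remove grey from t1, t6.
t1 has just one choice, so t1 = purple. Strike purple from t6.
Determined: t1=purple, t2=grey, t7=orange. The other variables each still have more than one consistent value. That makes 3.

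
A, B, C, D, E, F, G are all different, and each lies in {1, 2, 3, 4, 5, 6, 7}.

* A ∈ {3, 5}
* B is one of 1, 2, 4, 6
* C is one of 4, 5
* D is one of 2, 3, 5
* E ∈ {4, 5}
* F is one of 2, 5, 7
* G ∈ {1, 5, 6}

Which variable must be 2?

D

The 7 variables together cover exactly {1, 2, 3, 4, 5, 6, 7} — 7 values for 7 variables — and 7 appears only in F's list, so F = 7.
The 2 variables C and E are confined to {4, 5}, which locks those values in; drop them from A, B, D, G.
That leaves A = 3. So D can't be 3.
So 2 goes to D.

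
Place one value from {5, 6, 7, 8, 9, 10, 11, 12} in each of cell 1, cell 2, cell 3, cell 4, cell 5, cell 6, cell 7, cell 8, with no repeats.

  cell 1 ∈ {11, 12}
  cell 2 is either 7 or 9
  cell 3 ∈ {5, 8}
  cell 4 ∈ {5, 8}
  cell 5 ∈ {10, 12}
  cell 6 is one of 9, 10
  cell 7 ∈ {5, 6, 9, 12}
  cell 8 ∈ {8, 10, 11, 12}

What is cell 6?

The 8 variables draw from only 8 values {5, 6, 7, 8, 9, 10, 11, 12}, so each is used; only cell 7 can be 6, hence cell 7 = 6.
The 7 still-open variables together cover exactly {5, 7, 8, 9, 10, 11, 12} — 7 values for 7 variables — and 7 appears only in cell 2's list, so cell 2 = 7.
The 6 still-open variables draw from only 6 values {5, 8, 9, 10, 11, 12}, so each is used; only cell 6 can be 9, hence cell 6 = 9.

9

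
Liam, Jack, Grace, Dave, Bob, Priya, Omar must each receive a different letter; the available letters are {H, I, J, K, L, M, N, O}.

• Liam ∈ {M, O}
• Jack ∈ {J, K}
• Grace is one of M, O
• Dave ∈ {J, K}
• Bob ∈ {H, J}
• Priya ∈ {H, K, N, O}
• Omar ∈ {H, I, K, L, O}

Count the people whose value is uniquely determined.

Liam and Grace between them cover only {M, O} — a naked pair. Remove those values from Priya, Omar.
Jack and Dave share exactly the 2 values {J, K}; by pigeonhole those values go to them, so strike J, K from Bob, Priya, Omar.
Bob has just one choice, so Bob = H. Strike H from Priya, Omar.
That leaves Priya = N.
Determined: Bob=H, Priya=N. The other people each still have more than one consistent value. That makes 2.

2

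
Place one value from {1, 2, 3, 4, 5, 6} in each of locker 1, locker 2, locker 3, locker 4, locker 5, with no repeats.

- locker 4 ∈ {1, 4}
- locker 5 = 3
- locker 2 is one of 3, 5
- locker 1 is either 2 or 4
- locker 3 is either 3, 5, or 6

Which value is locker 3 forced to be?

locker 5 must be 3 (only option left). So locker 2, locker 3 can't be 3.
locker 2 must be 5 (only option left). Strike 5 from locker 3.
So locker 3 = 6.

6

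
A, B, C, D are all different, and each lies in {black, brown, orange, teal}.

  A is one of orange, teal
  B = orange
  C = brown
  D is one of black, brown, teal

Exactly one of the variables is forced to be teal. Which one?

A

B has just one choice, so B = orange. Eliminate orange elsewhere: A.
So teal goes to A.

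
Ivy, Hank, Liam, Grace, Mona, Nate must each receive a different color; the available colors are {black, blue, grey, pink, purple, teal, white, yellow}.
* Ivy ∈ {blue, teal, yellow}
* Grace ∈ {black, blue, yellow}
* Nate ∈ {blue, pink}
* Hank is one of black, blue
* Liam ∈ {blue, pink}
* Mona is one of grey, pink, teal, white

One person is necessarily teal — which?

Liam and Nate between them cover only {blue, pink} — a naked pair. Remove those values from Ivy, Hank, Grace, Mona.
That leaves Hank = black. Strike black from Grace.
That leaves Grace = yellow. So Ivy can't be yellow.
So teal goes to Ivy.

Ivy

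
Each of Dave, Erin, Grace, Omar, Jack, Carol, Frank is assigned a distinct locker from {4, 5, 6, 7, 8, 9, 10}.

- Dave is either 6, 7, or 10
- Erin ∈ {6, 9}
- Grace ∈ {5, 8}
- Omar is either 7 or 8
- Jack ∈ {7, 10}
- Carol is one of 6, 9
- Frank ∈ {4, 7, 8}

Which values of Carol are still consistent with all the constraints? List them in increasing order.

6, 9

The 7 variables together cover exactly {4, 5, 6, 7, 8, 9, 10} — 7 values for 7 variables — and 4 appears only in Frank's list, so Frank = 4.
The 6 still-open variables together cover exactly {5, 6, 7, 8, 9, 10} — 6 values for 6 variables — and 5 appears only in Grace's list, so Grace = 5.
Among the 5 still-open variables, 8 fits only Omar (and all 5 values in {6, 7, 8, 9, 10} must be used), so Omar = 8.
Erin and Carol share exactly the 2 values {6, 9}; by pigeonhole those values go to them, so strike 6, 9 from Dave.
No further eliminations apply; Carol can still be any of 6, 9.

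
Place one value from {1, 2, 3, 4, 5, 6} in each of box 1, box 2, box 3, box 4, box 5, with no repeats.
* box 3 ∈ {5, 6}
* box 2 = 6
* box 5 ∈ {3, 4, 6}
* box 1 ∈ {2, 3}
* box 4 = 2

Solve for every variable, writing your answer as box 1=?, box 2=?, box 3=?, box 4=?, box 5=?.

box 2's domain is down to {6}, so box 2 = 6. Strike 6 from box 3, box 5.
That leaves box 3 = 5.
box 4's domain is down to {2}, so box 4 = 2. Strike 2 from box 1.
box 1 must be 3 (only option left). Remove 3 from box 5.
box 5 must be 4 (only option left).

box 1=3, box 2=6, box 3=5, box 4=2, box 5=4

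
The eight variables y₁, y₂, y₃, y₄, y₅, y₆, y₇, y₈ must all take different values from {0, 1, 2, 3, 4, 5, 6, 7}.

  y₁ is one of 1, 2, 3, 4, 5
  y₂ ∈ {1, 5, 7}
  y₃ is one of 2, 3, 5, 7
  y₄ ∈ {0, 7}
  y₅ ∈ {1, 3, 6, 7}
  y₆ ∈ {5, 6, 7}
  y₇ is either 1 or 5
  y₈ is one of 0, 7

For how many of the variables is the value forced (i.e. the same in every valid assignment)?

4

The 8 variables draw from only 8 values {0, 1, 2, 3, 4, 5, 6, 7}, so each is used; only y₁ can be 4, hence y₁ = 4.
Among the 7 still-open variables, 2 fits only y₃ (and all 7 values in {0, 1, 2, 3, 5, 6, 7} must be used), so y₃ = 2.
The 6 still-open variables draw from only 6 values {0, 1, 3, 5, 6, 7}, so each is used; only y₅ can be 3, hence y₅ = 3.
The 5 still-open variables draw from only 5 values {0, 1, 5, 6, 7}, so each is used; only y₆ can be 6, hence y₆ = 6.
y₄ and y₈ between them cover only {0, 7} — a naked pair. Remove those values from y₂.
Determined: y₁=4, y₃=2, y₅=3, y₆=6. The other variables each still have more than one consistent value. That makes 4.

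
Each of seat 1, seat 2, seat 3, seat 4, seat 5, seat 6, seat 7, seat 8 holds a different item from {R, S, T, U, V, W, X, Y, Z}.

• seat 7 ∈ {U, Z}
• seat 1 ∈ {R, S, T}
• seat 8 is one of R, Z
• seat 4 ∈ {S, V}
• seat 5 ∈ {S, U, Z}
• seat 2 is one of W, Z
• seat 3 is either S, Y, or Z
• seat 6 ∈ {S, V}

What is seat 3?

Y

The 8 variables together cover exactly {R, S, T, U, V, W, Y, Z} — 8 values for 8 variables — and T appears only in seat 1's list, so seat 1 = T.
The 7 still-open variables together cover exactly {R, S, U, V, W, Y, Z} — 7 values for 7 variables — and R appears only in seat 8's list, so seat 8 = R.
The 6 still-open variables draw from only 6 values {S, U, V, W, Y, Z}, so each is used; only seat 2 can be W, hence seat 2 = W.
The 5 still-open variables draw from only 5 values {S, U, V, Y, Z}, so each is used; only seat 3 can be Y, hence seat 3 = Y.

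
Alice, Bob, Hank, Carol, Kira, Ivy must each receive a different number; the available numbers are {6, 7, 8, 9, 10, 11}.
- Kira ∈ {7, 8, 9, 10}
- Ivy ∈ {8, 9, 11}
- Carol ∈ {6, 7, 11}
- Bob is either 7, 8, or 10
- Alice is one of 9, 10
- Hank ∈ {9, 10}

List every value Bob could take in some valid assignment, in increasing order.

The 6 variables draw from only 6 values {6, 7, 8, 9, 10, 11}, so each is used; only Carol can be 6, hence Carol = 6.
The 5 still-open variables together cover exactly {7, 8, 9, 10, 11} — 5 values for 5 variables — and 11 appears only in Ivy's list, so Ivy = 11.
Alice and Hank share exactly the 2 values {9, 10}; by pigeonhole those values go to them, so strike 9, 10 from Bob, Kira.
No further eliminations apply; Bob can still be any of 7, 8.

7, 8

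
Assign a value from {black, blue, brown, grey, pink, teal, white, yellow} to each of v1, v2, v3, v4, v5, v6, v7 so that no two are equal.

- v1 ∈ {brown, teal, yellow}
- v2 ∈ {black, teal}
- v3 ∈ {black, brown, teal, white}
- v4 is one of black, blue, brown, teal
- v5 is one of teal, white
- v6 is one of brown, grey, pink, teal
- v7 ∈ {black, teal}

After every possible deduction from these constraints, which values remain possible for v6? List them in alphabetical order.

grey, pink

v2 and v7 share exactly the 2 values {black, teal}; by pigeonhole those values go to them, so strike black, teal from v1, v3, v4, v5, v6.
v5's domain is down to {white}, so v5 = white. Strike white from v3.
v3 has just one choice, so v3 = brown. So v1, v4, v6 can't be brown.
That leaves v4 = blue.
v1 has just one choice, so v1 = yellow.
No further eliminations apply; v6 can still be any of grey, pink.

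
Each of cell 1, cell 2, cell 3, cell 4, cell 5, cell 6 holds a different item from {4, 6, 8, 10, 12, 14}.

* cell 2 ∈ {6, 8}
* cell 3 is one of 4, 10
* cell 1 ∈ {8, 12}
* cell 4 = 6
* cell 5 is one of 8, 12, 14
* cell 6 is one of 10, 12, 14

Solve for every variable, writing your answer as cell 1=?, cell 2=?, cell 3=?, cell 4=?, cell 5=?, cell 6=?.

cell 1=12, cell 2=8, cell 3=4, cell 4=6, cell 5=14, cell 6=10

cell 4 has just one choice, so cell 4 = 6. Remove 6 from cell 2.
cell 2 has just one choice, so cell 2 = 8. Remove 8 from cell 1, cell 5.
cell 1 has just one choice, so cell 1 = 12. Eliminate 12 elsewhere: cell 5, cell 6.
cell 5's domain is down to {14}, so cell 5 = 14. So cell 6 can't be 14.
cell 6's domain is down to {10}, so cell 6 = 10. Strike 10 from cell 3.
cell 3's domain is down to {4}, so cell 3 = 4.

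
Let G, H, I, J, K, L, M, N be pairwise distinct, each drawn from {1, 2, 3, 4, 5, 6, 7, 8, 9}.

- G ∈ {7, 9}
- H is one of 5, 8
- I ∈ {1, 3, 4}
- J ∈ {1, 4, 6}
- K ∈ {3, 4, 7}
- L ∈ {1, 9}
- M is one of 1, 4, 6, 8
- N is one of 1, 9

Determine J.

Among the 8 variables, 5 fits only H (and all 8 values in {1, 3, 4, 5, 6, 7, 8, 9} must be used), so H = 5.
The 7 still-open variables together cover exactly {1, 3, 4, 6, 7, 8, 9} — 7 values for 7 variables — and 8 appears only in M's list, so M = 8.
Among the 6 still-open variables, 6 fits only J (and all 6 values in {1, 3, 4, 6, 7, 9} must be used), so J = 6.

6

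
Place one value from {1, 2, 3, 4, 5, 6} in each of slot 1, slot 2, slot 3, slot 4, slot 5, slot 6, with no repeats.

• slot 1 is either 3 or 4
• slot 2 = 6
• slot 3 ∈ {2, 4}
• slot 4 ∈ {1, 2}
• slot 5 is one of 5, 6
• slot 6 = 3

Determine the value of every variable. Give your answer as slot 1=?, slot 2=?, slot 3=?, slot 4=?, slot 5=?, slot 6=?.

slot 1=4, slot 2=6, slot 3=2, slot 4=1, slot 5=5, slot 6=3

slot 2 must be 6 (only option left). Strike 6 from slot 5.
That leaves slot 5 = 5.
slot 6 has just one choice, so slot 6 = 3. Remove 3 from slot 1.
slot 1 has just one choice, so slot 1 = 4. Eliminate 4 elsewhere: slot 3.
slot 3 must be 2 (only option left). Eliminate 2 elsewhere: slot 4.
slot 4 has just one choice, so slot 4 = 1.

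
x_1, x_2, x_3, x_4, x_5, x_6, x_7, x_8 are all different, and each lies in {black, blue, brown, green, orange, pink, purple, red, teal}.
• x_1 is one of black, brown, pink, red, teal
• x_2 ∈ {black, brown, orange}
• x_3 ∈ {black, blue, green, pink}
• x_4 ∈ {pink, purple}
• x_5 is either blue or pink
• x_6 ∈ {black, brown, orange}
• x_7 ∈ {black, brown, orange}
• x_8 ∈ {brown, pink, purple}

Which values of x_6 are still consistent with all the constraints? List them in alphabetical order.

x_2, x_6, x_7 share exactly the 3 values {black, brown, orange}; by pigeonhole those values go to them, so strike black, brown, orange from x_1, x_3, x_8.
x_4 and x_8 share exactly the 2 values {pink, purple}; by pigeonhole those values go to them, so strike pink, purple from x_1, x_3, x_5.
x_5's domain is down to {blue}, so x_5 = blue. So x_3 can't be blue.
That leaves x_3 = green.
No further eliminations apply; x_6 can still be any of black, brown, orange.

black, brown, orange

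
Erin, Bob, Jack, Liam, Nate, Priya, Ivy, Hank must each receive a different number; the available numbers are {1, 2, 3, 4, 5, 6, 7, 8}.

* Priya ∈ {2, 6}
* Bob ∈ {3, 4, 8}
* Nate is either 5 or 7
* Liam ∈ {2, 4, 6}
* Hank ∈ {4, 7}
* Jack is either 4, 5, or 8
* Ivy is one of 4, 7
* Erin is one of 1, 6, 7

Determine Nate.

5

Among the 8 variables, 1 fits only Erin (and all 8 values in {1, 2, 3, 4, 5, 6, 7, 8} must be used), so Erin = 1.
The 7 still-open variables together cover exactly {2, 3, 4, 5, 6, 7, 8} — 7 values for 7 variables — and 3 appears only in Bob's list, so Bob = 3.
The 6 still-open variables draw from only 6 values {2, 4, 5, 6, 7, 8}, so each is used; only Jack can be 8, hence Jack = 8.
Among the 5 still-open variables, 5 fits only Nate (and all 5 values in {2, 4, 5, 6, 7} must be used), so Nate = 5.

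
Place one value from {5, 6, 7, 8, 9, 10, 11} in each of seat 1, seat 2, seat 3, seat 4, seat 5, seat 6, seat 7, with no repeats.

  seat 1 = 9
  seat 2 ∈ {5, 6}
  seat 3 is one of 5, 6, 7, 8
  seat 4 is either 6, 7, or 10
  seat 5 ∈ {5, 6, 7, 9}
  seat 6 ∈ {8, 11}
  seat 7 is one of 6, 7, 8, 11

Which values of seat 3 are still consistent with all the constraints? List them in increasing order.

5, 6, 7, 8

seat 1's domain is down to {9}, so seat 1 = 9. Remove 9 from seat 5.
The 6 still-open variables together cover exactly {5, 6, 7, 8, 10, 11} — 6 values for 6 variables — and 10 appears only in seat 4's list, so seat 4 = 10.
No further eliminations apply; seat 3 can still be any of 5, 6, 7, 8.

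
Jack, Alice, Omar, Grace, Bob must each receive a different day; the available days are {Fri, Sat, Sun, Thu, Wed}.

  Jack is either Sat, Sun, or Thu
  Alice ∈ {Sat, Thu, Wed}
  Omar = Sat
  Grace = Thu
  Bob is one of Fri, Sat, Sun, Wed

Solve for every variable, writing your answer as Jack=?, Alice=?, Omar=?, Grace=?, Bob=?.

Omar has just one choice, so Omar = Sat. So Jack, Alice, Bob can't be Sat.
Grace must be Thu (only option left). Strike Thu from Jack, Alice.
Jack's domain is down to {Sun}, so Jack = Sun. Remove Sun from Bob.
Alice must be Wed (only option left). Eliminate Wed elsewhere: Bob.
Bob's domain is down to {Fri}, so Bob = Fri.

Jack=Sun, Alice=Wed, Omar=Sat, Grace=Thu, Bob=Fri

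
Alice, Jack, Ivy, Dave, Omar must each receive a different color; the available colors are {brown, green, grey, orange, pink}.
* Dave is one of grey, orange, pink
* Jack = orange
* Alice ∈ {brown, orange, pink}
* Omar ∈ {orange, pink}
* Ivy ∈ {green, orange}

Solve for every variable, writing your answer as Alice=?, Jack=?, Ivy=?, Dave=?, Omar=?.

Jack has just one choice, so Jack = orange. Eliminate orange elsewhere: Alice, Ivy, Dave, Omar.
Ivy has just one choice, so Ivy = green.
Omar's domain is down to {pink}, so Omar = pink. So Alice, Dave can't be pink.
Alice has just one choice, so Alice = brown.
Dave must be grey (only option left).

Alice=brown, Jack=orange, Ivy=green, Dave=grey, Omar=pink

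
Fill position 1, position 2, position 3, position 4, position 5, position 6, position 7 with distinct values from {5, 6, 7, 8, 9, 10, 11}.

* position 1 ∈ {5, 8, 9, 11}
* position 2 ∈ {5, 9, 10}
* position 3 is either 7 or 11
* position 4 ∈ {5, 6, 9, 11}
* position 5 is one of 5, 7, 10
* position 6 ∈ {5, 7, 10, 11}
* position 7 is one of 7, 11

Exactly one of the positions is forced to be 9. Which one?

position 2

Among the 7 variables, 6 fits only position 4 (and all 7 values in {5, 6, 7, 8, 9, 10, 11} must be used), so position 4 = 6.
The 6 still-open variables draw from only 6 values {5, 7, 8, 9, 10, 11}, so each is used; only position 1 can be 8, hence position 1 = 8.
The 5 still-open variables draw from only 5 values {5, 7, 9, 10, 11}, so each is used; only position 2 can be 9, hence position 2 = 9.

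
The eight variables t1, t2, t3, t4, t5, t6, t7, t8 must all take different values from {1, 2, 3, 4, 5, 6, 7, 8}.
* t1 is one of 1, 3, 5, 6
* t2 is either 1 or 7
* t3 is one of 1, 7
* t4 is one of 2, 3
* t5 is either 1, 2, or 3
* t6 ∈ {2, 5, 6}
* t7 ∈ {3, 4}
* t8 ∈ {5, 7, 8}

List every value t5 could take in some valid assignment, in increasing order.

2, 3

Among the 8 variables, 4 fits only t7 (and all 8 values in {1, 2, 3, 4, 5, 6, 7, 8} must be used), so t7 = 4.
Among the 7 still-open variables, 8 fits only t8 (and all 7 values in {1, 2, 3, 5, 6, 7, 8} must be used), so t8 = 8.
t2 and t3 between them cover only {1, 7} — a naked pair. Remove those values from t1, t5.
t4 and t5 between them cover only {2, 3} — a naked pair. Remove those values from t1, t6.
No further eliminations apply; t5 can still be any of 2, 3.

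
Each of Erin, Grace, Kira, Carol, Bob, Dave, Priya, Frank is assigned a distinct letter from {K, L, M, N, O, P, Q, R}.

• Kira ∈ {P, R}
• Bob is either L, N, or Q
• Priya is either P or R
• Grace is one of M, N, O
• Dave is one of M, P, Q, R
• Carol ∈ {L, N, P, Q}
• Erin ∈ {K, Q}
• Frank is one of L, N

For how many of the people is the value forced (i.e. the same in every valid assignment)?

3

The 8 variables together cover exactly {K, L, M, N, O, P, Q, R} — 8 values for 8 variables — and K appears only in Erin's list, so Erin = K.
The 7 still-open variables draw from only 7 values {L, M, N, O, P, Q, R}, so each is used; only Grace can be O, hence Grace = O.
Among the 6 still-open variables, M fits only Dave (and all 6 values in {L, M, N, P, Q, R} must be used), so Dave = M.
The 2 variables Kira and Priya are confined to {P, R}, which locks those values in; drop them from Carol.
Determined: Erin=K, Grace=O, Dave=M. The other people each still have more than one consistent value. That makes 3.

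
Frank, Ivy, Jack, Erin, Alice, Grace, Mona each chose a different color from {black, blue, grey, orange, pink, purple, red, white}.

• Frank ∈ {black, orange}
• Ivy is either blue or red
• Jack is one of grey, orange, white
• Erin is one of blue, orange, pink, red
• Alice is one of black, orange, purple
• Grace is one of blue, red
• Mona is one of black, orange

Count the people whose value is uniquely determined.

2

The 2 variables Frank and Mona are confined to {black, orange}, which locks those values in; drop them from Jack, Erin, Alice.
Alice must be purple (only option left).
Ivy and Grace between them cover only {blue, red} — a naked pair. Remove those values from Erin.
Erin has just one choice, so Erin = pink.
Determined: Erin=pink, Alice=purple. The other people each still have more than one consistent value. That makes 2.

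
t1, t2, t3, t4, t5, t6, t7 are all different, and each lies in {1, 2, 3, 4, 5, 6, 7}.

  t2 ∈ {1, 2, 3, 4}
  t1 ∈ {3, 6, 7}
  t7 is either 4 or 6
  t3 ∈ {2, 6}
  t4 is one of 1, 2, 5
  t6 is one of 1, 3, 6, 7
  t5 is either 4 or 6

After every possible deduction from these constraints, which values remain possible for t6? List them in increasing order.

Among the 7 variables, 5 fits only t4 (and all 7 values in {1, 2, 3, 4, 5, 6, 7} must be used), so t4 = 5.
t5 and t7 share exactly the 2 values {4, 6}; by pigeonhole those values go to them, so strike 4, 6 from t1, t2, t3, t6.
t3's domain is down to {2}, so t3 = 2. Eliminate 2 elsewhere: t2.
No further eliminations apply; t6 can still be any of 1, 3, 7.

1, 3, 7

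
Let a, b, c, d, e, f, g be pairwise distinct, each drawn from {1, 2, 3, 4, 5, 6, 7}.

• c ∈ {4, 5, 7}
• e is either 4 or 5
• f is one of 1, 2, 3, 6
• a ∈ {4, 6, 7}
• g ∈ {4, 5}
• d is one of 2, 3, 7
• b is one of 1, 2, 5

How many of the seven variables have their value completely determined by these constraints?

e and g share exactly the 2 values {4, 5}; by pigeonhole those values go to them, so strike 4, 5 from a, b, c.
That leaves c = 7. Eliminate 7 elsewhere: a, d.
That leaves a = 6. Remove 6 from f.
Determined: a=6, c=7. The other variables each still have more than one consistent value. That makes 2.

2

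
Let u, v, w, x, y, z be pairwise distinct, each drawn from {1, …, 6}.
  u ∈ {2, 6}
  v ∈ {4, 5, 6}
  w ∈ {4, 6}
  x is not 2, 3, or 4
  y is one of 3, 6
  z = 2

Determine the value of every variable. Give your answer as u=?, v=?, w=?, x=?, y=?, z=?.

z has just one choice, so z = 2. So u can't be 2.
u's domain is down to {6}, so u = 6. Remove 6 from v, w, x, y.
That leaves w = 4. So v can't be 4.
y has just one choice, so y = 3.
That leaves v = 5. So x can't be 5.
x has just one choice, so x = 1.

u=6, v=5, w=4, x=1, y=3, z=2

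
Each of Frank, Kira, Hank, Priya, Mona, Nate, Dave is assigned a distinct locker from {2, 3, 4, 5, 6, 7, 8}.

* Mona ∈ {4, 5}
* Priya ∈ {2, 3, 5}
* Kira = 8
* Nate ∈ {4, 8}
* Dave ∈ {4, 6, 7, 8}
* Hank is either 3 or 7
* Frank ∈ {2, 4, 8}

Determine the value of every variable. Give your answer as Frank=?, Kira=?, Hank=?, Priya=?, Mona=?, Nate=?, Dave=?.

Kira has just one choice, so Kira = 8. Strike 8 from Frank, Nate, Dave.
That leaves Nate = 4. So Frank, Mona, Dave can't be 4.
That leaves Frank = 2. Eliminate 2 elsewhere: Priya.
That leaves Mona = 5. So Priya can't be 5.
Priya must be 3 (only option left). Eliminate 3 elsewhere: Hank.
Hank must be 7 (only option left). So Dave can't be 7.
Dave's domain is down to {6}, so Dave = 6.

Frank=2, Kira=8, Hank=7, Priya=3, Mona=5, Nate=4, Dave=6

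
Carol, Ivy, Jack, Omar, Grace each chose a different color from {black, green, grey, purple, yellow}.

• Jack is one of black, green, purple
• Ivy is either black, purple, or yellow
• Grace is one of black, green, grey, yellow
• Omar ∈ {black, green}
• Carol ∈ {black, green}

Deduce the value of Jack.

purple

The 5 variables together cover exactly {black, green, grey, purple, yellow} — 5 values for 5 variables — and grey appears only in Grace's list, so Grace = grey.
The 4 still-open variables draw from only 4 values {black, green, purple, yellow}, so each is used; only Ivy can be yellow, hence Ivy = yellow.
Among the 3 still-open variables, purple fits only Jack (and all 3 values in {black, green, purple} must be used), so Jack = purple.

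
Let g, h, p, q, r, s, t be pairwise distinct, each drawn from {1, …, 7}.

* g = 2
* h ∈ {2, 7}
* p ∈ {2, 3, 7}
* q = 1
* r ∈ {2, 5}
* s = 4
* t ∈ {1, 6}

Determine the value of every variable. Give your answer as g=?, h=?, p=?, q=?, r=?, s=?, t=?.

g must be 2 (only option left). So h, p, r can't be 2.
h has just one choice, so h = 7. Strike 7 from p.
p must be 3 (only option left).
q's domain is down to {1}, so q = 1. So t can't be 1.
That leaves r = 5.
s's domain is down to {4}, so s = 4.
t has just one choice, so t = 6.

g=2, h=7, p=3, q=1, r=5, s=4, t=6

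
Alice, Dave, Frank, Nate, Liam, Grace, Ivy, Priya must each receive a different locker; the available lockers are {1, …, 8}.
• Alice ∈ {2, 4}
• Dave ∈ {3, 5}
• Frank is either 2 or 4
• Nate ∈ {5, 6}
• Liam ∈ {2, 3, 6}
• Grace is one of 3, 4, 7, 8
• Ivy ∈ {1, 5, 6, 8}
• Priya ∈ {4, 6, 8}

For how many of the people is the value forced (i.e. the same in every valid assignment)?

3

Among the 8 variables, 1 fits only Ivy (and all 8 values in {1, 2, 3, 4, 5, 6, 7, 8} must be used), so Ivy = 1.
Among the 7 still-open variables, 7 fits only Grace (and all 7 values in {2, 3, 4, 5, 6, 7, 8} must be used), so Grace = 7.
The 6 still-open variables draw from only 6 values {2, 3, 4, 5, 6, 8}, so each is used; only Priya can be 8, hence Priya = 8.
Alice and Frank share exactly the 2 values {2, 4}; by pigeonhole those values go to them, so strike 2, 4 from Liam.
Determined: Grace=7, Ivy=1, Priya=8. The other people each still have more than one consistent value. That makes 3.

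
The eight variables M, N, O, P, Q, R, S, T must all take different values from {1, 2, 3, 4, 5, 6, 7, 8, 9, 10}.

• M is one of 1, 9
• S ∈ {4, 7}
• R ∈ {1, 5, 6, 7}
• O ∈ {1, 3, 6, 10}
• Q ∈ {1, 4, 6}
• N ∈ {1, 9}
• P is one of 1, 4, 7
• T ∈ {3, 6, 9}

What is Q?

The 8 variables together cover exactly {1, 3, 4, 5, 6, 7, 9, 10} — 8 values for 8 variables — and 5 appears only in R's list, so R = 5.
The 7 still-open variables draw from only 7 values {1, 3, 4, 6, 7, 9, 10}, so each is used; only O can be 10, hence O = 10.
Among the 6 still-open variables, 3 fits only T (and all 6 values in {1, 3, 4, 6, 7, 9} must be used), so T = 3.
The 5 still-open variables draw from only 5 values {1, 4, 6, 7, 9}, so each is used; only Q can be 6, hence Q = 6.

6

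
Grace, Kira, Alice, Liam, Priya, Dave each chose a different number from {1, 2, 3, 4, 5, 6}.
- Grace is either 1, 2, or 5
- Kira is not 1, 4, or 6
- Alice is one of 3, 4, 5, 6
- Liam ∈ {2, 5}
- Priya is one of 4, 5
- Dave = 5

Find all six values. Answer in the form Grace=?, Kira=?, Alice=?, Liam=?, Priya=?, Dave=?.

Dave must be 5 (only option left). Strike 5 from Grace, Kira, Alice, Liam, Priya.
Liam must be 2 (only option left). So Grace, Kira can't be 2.
Priya's domain is down to {4}, so Priya = 4. Eliminate 4 elsewhere: Alice.
Grace's domain is down to {1}, so Grace = 1.
Kira's domain is down to {3}, so Kira = 3. So Alice can't be 3.
That leaves Alice = 6.

Grace=1, Kira=3, Alice=6, Liam=2, Priya=4, Dave=5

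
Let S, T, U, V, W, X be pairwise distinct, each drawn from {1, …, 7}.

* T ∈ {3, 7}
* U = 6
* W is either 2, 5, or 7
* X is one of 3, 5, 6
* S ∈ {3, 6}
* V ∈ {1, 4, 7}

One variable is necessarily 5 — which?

X

U has just one choice, so U = 6. Eliminate 6 elsewhere: S, X.
S must be 3 (only option left). Eliminate 3 elsewhere: T, X.
So 5 goes to X.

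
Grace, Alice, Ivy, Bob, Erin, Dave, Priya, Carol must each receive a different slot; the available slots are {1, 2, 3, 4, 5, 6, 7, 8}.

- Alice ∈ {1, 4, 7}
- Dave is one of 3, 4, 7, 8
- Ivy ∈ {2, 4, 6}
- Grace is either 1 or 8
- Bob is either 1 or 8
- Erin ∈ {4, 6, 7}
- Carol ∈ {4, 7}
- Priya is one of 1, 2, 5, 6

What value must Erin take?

6

The 8 variables draw from only 8 values {1, 2, 3, 4, 5, 6, 7, 8}, so each is used; only Dave can be 3, hence Dave = 3.
The 7 still-open variables draw from only 7 values {1, 2, 4, 5, 6, 7, 8}, so each is used; only Priya can be 5, hence Priya = 5.
The 6 still-open variables together cover exactly {1, 2, 4, 6, 7, 8} — 6 values for 6 variables — and 2 appears only in Ivy's list, so Ivy = 2.
The 5 still-open variables draw from only 5 values {1, 4, 6, 7, 8}, so each is used; only Erin can be 6, hence Erin = 6.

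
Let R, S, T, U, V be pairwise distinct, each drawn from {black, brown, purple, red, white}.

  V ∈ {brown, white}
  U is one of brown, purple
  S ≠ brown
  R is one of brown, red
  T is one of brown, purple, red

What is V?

white

The 5 variables together cover exactly {black, brown, purple, red, white} — 5 values for 5 variables — and black appears only in S's list, so S = black.
The 4 still-open variables draw from only 4 values {brown, purple, red, white}, so each is used; only V can be white, hence V = white.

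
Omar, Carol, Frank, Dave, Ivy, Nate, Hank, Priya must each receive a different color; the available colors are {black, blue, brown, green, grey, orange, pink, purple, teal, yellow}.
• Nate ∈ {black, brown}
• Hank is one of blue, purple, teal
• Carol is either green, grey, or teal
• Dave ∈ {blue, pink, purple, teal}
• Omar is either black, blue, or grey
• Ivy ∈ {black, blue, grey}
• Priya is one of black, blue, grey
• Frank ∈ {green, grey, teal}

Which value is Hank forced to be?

purple

The 8 variables together cover exactly {black, blue, brown, green, grey, pink, purple, teal} — 8 values for 8 variables — and brown appears only in Nate's list, so Nate = brown.
Among the 7 still-open variables, pink fits only Dave (and all 7 values in {black, blue, green, grey, pink, purple, teal} must be used), so Dave = pink.
Among the 6 still-open variables, purple fits only Hank (and all 6 values in {black, blue, green, grey, purple, teal} must be used), so Hank = purple.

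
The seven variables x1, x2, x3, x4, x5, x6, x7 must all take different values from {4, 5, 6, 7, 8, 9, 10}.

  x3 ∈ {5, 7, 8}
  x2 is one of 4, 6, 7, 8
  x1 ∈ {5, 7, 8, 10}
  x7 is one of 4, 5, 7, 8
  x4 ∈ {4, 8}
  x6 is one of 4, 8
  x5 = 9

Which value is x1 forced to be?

x5's domain is down to {9}, so x5 = 9.
Among the 6 still-open variables, 6 fits only x2 (and all 6 values in {4, 5, 6, 7, 8, 10} must be used), so x2 = 6.
The 5 still-open variables together cover exactly {4, 5, 7, 8, 10} — 5 values for 5 variables — and 10 appears only in x1's list, so x1 = 10.

10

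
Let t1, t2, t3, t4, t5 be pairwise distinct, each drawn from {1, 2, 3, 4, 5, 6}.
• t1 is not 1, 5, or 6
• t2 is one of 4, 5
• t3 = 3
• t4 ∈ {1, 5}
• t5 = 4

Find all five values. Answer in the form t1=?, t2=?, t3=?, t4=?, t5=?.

t3's domain is down to {3}, so t3 = 3. Strike 3 from t1.
t5 has just one choice, so t5 = 4. Remove 4 from t1, t2.
t1's domain is down to {2}, so t1 = 2.
t2's domain is down to {5}, so t2 = 5. Remove 5 from t4.
t4 has just one choice, so t4 = 1.

t1=2, t2=5, t3=3, t4=1, t5=4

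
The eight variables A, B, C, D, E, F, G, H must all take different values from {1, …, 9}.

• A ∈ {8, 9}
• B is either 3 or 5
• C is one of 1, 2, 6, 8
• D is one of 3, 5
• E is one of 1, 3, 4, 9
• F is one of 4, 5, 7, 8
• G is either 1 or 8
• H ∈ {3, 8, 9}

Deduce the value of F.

7

The 2 variables B and D are confined to {3, 5}, which locks those values in; drop them from E, F, H.
A and H between them cover only {8, 9} — a naked pair. Remove those values from C, E, F, G.
G's domain is down to {1}, so G = 1. Remove 1 from C, E.
E must be 4 (only option left). Remove 4 from F.
So F = 7.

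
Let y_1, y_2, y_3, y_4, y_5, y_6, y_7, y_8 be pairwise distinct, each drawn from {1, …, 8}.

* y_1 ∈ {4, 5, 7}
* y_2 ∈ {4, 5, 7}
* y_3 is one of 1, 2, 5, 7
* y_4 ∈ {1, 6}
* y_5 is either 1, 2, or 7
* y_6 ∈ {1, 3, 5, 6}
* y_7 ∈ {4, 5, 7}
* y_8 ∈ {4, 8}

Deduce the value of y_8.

8

Among the 8 variables, 3 fits only y_6 (and all 8 values in {1, 2, 3, 4, 5, 6, 7, 8} must be used), so y_6 = 3.
The 7 still-open variables draw from only 7 values {1, 2, 4, 5, 6, 7, 8}, so each is used; only y_4 can be 6, hence y_4 = 6.
The 6 still-open variables draw from only 6 values {1, 2, 4, 5, 7, 8}, so each is used; only y_8 can be 8, hence y_8 = 8.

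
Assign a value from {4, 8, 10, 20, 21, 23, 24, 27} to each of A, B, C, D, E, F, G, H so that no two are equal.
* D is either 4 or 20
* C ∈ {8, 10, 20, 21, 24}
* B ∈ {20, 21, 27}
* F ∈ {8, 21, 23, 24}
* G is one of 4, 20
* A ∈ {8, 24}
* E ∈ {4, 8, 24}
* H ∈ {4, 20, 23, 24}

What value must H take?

23

The 8 variables together cover exactly {4, 8, 10, 20, 21, 23, 24, 27} — 8 values for 8 variables — and 10 appears only in C's list, so C = 10.
Among the 7 still-open variables, 27 fits only B (and all 7 values in {4, 8, 20, 21, 23, 24, 27} must be used), so B = 27.
The 6 still-open variables together cover exactly {4, 8, 20, 21, 23, 24} — 6 values for 6 variables — and 21 appears only in F's list, so F = 21.
The 5 still-open variables draw from only 5 values {4, 8, 20, 23, 24}, so each is used; only H can be 23, hence H = 23.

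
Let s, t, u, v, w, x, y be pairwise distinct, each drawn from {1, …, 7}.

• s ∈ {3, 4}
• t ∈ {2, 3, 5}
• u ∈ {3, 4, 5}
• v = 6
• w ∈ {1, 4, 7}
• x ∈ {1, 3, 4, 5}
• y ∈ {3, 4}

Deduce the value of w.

7

v must be 6 (only option left).
Among the 6 still-open variables, 2 fits only t (and all 6 values in {1, 2, 3, 4, 5, 7} must be used), so t = 2.
The 5 still-open variables together cover exactly {1, 3, 4, 5, 7} — 5 values for 5 variables — and 7 appears only in w's list, so w = 7.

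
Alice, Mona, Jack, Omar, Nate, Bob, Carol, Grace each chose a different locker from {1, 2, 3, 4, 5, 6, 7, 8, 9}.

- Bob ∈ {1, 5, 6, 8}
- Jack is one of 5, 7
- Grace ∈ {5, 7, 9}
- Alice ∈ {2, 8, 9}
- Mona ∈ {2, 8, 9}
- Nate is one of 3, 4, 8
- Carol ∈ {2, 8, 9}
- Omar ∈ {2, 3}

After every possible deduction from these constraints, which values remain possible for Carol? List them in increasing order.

2, 8, 9

Alice, Mona, Carol between them cover only {2, 8, 9} — a naked triple. Remove those values from Omar, Nate, Bob, Grace.
That leaves Omar = 3. So Nate can't be 3.
Nate has just one choice, so Nate = 4.
The 2 variables Jack and Grace are confined to {5, 7}, which locks those values in; drop them from Bob.
No further eliminations apply; Carol can still be any of 2, 8, 9.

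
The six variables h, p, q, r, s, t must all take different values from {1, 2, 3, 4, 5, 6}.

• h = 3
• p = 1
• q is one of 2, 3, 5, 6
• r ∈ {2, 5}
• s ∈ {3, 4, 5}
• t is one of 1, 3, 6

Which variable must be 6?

t

h must be 3 (only option left). Eliminate 3 elsewhere: q, s, t.
p has just one choice, so p = 1. Remove 1 from t.
So 6 goes to t.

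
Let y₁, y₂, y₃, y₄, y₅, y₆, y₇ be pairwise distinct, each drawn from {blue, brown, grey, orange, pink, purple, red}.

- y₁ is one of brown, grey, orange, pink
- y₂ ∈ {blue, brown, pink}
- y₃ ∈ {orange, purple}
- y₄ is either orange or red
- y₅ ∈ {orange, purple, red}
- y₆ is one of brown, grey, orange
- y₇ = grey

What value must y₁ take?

pink

y₇ has just one choice, so y₇ = grey. Eliminate grey elsewhere: y₁, y₆.
Among the 6 still-open variables, blue fits only y₂ (and all 6 values in {blue, brown, orange, pink, purple, red} must be used), so y₂ = blue.
The 5 still-open variables together cover exactly {brown, orange, pink, purple, red} — 5 values for 5 variables — and pink appears only in y₁'s list, so y₁ = pink.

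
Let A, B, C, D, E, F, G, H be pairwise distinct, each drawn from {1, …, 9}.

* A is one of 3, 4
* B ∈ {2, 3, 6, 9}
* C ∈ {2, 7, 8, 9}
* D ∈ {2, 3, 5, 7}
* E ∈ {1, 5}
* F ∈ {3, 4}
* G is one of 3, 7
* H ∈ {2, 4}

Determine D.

5

A and F between them cover only {3, 4} — a naked pair. Remove those values from B, D, G, H.
G must be 7 (only option left). Remove 7 from C, D.
That leaves H = 2. Strike 2 from B, C, D.
So D = 5.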